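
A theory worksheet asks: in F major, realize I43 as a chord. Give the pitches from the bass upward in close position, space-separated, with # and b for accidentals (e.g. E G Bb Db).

C E F A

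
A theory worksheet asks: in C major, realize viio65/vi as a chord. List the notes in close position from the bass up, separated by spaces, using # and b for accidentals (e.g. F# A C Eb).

B D F G#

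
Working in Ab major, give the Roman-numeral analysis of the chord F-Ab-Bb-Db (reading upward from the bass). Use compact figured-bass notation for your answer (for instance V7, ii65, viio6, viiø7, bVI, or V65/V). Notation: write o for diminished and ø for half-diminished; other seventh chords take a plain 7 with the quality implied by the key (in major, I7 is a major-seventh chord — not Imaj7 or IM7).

ii43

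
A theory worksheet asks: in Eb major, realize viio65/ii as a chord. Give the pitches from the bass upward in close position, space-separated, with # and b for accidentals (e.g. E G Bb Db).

G Bb Db E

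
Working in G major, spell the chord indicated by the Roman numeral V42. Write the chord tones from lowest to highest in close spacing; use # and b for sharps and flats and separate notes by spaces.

C D F# A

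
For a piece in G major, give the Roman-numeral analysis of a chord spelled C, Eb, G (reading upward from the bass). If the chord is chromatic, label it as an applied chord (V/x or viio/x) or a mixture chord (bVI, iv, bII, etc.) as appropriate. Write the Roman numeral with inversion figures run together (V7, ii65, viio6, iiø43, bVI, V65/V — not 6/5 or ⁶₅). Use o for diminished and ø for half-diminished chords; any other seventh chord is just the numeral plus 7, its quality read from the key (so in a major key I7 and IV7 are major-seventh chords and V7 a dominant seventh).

The pitches C-Eb-G form a minor triad rooted on C.
C is the fourth degree of G major. This is the minor subdominant, borrowed from the parallel minor.

iv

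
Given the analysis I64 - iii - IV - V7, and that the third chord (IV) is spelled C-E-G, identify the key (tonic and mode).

G major

IV is given as C-E-G — a major triad with root C.
If C is scale degree 4 and the mode makes that degree carry a major triad, the tonic is G and the mode is major.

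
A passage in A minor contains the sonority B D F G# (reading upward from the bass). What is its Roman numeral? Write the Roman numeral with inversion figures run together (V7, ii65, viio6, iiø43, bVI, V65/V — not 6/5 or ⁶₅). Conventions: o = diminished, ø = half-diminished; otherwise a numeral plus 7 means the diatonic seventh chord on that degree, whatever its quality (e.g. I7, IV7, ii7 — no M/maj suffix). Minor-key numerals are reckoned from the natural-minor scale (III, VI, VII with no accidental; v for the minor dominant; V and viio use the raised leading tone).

viio65

The pitches G#-B-D-F form a fully diminished seventh chord rooted on G#.
In A minor, G# is the leading tone; the diatonic fully diminished seventh chord there is viio7.
With B in the bass the chord is in first inversion, so the figured bass is 65.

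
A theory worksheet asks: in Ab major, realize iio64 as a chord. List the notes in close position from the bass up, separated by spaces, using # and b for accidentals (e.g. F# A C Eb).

iio64 is the diminished supertonic triad, borrowed from the parallel minor. In Ab major that root is Bb.
So the chord is Bb-Db-Fb, a diminished triad.
The figured bass 64 indicates second inversion, placing the fifth (Fb) in the bass: Fb-Bb-Db.

Fb Bb Db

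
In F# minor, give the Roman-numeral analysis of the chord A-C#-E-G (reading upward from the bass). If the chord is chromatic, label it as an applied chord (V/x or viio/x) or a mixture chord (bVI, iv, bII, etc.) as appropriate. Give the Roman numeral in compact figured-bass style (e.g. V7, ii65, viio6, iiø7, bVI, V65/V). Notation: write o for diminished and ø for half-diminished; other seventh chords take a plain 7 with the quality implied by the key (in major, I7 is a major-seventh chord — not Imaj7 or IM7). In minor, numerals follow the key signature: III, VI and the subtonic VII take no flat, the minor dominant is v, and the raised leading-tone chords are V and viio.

V7/VI

The pitches A-C#-E-G form a dominant seventh chord rooted on A.
A is not a diatonic chord root with this quality in F# minor, but it lies a perfect fifth above D (VI), so the chord functions as an applied dominant of VI.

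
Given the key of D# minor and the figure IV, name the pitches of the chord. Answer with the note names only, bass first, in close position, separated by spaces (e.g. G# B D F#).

Scale degree 4 in D# minor is G#; here the chord built on it is altered to a major triad. IV is the major subdominant, borrowed from the parallel major.
So the chord is G#-B#-D#.

G# B# D#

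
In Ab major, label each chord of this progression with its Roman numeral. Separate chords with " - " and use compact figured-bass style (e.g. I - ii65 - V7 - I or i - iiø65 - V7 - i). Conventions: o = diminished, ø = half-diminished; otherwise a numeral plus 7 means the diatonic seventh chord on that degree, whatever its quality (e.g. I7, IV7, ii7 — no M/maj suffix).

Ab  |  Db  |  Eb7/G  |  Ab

I - IV - V65 - I

Ab: root Ab is the tonic; major triad there is I.
Db has root Db, degree 4 in Ab major, so IV.
Eb7/G has root Eb, degree 5 in Ab major, so V65.
Ab: root Ab is the tonic; major triad there is I.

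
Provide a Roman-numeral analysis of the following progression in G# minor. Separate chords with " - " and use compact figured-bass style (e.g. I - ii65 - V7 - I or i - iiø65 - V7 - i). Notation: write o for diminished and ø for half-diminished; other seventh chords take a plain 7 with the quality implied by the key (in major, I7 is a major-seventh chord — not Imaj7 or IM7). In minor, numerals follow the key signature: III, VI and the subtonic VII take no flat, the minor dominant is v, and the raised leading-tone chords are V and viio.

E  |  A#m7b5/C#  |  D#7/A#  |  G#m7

VI - iiø65 - V43 - i7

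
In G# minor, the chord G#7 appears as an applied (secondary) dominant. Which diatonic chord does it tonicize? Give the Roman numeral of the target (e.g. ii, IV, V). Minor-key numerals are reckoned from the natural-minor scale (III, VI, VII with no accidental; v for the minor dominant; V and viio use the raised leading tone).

iv

The chord is a dominant seventh chord on G#.
A dominant resolves down a perfect fifth: G# → C#. In G# minor, C# is scale degree 4, i.e. iv.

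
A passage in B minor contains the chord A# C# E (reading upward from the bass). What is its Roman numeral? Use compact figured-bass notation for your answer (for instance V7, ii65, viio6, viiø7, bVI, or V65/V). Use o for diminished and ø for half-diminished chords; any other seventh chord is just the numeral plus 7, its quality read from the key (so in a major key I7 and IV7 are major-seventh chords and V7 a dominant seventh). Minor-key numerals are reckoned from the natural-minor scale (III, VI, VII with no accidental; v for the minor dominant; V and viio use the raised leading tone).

viio

Stacked in thirds the chord is A#-C#-E: a diminished triad on A#.
In B minor, A# is the leading tone; the diatonic diminished triad there is viio.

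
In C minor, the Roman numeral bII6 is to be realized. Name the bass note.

bII in C minor has root Db; the chord is Db-F-Ab.
The figure 6 means first inversion — the third is in the bass.

F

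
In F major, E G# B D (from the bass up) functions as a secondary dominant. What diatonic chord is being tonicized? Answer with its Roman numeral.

iii

The chord is a dominant seventh chord on E.
A dominant resolves down a perfect fifth: E → A. In F major, A is scale degree 3, i.e. iii.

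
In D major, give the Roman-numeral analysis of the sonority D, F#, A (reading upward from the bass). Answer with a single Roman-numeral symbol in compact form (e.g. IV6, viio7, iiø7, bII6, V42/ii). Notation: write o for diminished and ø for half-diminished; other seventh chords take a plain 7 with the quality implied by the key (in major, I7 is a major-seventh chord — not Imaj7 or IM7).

I

Stacked in thirds the chord is D-F#-A: a major triad on D.
D is scale degree 1 in D major, and a major triad on that degree is written I.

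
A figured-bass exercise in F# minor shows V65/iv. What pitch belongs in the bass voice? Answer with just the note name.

A#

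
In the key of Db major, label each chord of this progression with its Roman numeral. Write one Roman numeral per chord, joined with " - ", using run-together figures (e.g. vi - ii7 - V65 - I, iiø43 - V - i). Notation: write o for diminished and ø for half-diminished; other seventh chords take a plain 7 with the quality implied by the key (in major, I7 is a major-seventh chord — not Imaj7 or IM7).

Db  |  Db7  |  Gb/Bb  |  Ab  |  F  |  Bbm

I - V7/IV - IV6 - V - V/vi - vi

Db: major triad on Db = scale degree 1 → I.
Db7: chromatic; Db is V of IV, so V7/IV.
Gb/Bb: major triad on Gb = scale degree 4 → IV6.
Ab: root Ab is the dominant; major triad there is V.
F: a major triad on F, the applied dominant of vi → V/vi.
Bbm: minor triad on Bb = scale degree 6 → vi.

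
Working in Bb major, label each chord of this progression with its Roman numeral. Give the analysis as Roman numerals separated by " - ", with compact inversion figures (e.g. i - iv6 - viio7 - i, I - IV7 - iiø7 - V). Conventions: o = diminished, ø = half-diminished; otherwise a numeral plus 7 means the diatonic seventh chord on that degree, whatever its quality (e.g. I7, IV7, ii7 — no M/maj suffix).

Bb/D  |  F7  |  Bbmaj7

Bb/D: major triad on Bb = scale degree 1 → I6.
F7: root F is the dominant; dominant seventh chord there is V7.
Bbmaj7: major seventh chord on Bb = scale degree 1 → I7.

I6 - V7 - I7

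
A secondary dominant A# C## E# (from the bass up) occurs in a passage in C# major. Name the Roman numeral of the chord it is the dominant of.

ii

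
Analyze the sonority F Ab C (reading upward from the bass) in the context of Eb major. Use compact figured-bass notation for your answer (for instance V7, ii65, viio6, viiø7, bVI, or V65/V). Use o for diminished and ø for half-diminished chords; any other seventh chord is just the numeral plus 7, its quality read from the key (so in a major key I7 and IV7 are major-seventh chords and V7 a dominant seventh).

ii

Stacked in thirds the chord is F-Ab-C: a minor triad on F.
F is scale degree 2 in Eb major, and a minor triad on that degree is written ii.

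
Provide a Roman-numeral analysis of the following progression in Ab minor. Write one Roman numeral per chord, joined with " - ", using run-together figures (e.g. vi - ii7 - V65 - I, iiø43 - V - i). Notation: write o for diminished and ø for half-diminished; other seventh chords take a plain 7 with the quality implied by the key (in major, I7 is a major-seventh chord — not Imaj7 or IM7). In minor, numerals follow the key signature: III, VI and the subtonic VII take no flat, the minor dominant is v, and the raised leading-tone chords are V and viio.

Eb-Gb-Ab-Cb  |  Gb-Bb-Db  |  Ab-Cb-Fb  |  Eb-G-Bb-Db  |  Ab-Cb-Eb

i43 - VII - VI6 - V7 - i

Eb-Gb-Ab-Cb: minor seventh chord on Ab = scale degree 1 → i43.
Gb-Bb-Db: root Gb is the subtonic; major triad there is VII.
Ab-Cb-Fb: root Fb is the submediant; major triad there is VI6.
Eb-G-Bb-Db has root Eb, degree 5 in Ab minor, so V7.
Ab-Cb-Eb: root Ab is the tonic; minor triad there is i.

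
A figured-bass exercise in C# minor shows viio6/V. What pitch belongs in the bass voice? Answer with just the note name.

A#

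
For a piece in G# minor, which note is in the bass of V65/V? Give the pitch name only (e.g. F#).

C##

The applied chord V65/V is rooted on A#: A#-C##-E#-G#.
The figure 65 means first inversion — the third is in the bass.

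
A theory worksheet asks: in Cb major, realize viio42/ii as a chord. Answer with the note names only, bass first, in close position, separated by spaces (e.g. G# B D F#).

Bbb C Eb Gb

viio42/ii is a secondary leading-tone chord. The target ii is Db in Cb major; the applied chord is rooted a semitone below, on C.
Building a fully diminished seventh chord on C gives C-Eb-Gb-Bbb.
The figured bass 42 indicates third inversion, placing the seventh (Bbb) in the bass: Bbb-C-Eb-Gb.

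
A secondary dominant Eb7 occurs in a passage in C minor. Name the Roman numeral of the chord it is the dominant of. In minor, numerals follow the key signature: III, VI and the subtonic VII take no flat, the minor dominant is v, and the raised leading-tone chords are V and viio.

VI

The chord is a dominant seventh chord on Eb.
A dominant resolves down a perfect fifth: Eb → Ab. In C minor, Ab is scale degree 6, i.e. VI.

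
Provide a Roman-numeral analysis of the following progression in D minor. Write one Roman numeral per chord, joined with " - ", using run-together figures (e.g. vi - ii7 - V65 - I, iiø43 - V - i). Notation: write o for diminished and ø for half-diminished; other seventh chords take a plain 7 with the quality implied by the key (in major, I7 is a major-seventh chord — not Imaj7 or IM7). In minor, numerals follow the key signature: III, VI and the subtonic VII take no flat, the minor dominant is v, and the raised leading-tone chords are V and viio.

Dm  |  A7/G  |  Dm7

i - V42 - i7

Dm: root D is the tonic; minor triad there is i.
A7/G: dominant seventh chord on A = scale degree 5 → V42.
Dm7: minor seventh chord on D = scale degree 1 → i7.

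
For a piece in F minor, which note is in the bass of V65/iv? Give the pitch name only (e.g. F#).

A

The applied chord V65/iv is rooted on F: F-A-C-Eb.
The figure 65 means first inversion — the third is in the bass.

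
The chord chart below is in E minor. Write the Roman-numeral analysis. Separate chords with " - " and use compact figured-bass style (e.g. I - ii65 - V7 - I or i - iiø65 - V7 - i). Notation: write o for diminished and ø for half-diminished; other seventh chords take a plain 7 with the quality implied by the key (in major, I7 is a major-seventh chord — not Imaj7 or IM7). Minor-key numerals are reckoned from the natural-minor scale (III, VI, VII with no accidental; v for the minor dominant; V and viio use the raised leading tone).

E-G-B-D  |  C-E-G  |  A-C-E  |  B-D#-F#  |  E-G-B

E-G-B-D: minor seventh chord on E = scale degree 1 → i7.
C-E-G: major triad on C = scale degree 6 → VI.
A-C-E has root A, degree 4 in E minor, so iv.
B-D#-F#: major triad on B = scale degree 5 → V.
E-G-B: minor triad on E = scale degree 1 → i.

i7 - VI - iv - V - i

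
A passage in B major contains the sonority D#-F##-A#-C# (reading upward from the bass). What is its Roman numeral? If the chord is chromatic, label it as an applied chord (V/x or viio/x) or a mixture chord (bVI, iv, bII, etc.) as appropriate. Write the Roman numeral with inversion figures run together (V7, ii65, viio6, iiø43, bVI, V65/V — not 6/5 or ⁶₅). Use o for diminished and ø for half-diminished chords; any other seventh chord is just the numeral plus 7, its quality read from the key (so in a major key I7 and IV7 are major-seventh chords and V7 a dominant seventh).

The pitches D#-F##-A#-C# form a dominant seventh chord rooted on D#.
D# is not a diatonic chord root with this quality in B major, but it lies a perfect fifth above G# (vi), so the chord functions as an applied dominant of vi.

V7/vi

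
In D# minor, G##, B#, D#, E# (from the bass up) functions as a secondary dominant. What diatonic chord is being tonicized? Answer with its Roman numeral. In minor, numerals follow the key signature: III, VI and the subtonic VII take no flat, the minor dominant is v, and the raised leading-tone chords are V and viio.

The chord is a dominant seventh chord on E#.
A dominant resolves down a perfect fifth: E# → A#. In D# minor, A# is scale degree 5, i.e. V.

V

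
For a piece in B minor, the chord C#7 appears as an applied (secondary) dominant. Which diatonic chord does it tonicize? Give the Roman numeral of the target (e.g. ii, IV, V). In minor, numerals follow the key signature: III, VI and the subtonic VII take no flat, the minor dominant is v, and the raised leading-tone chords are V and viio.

The chord is a dominant seventh chord on C#.
A dominant resolves down a perfect fifth: C# → F#. In B minor, F# is scale degree 5, i.e. V.

V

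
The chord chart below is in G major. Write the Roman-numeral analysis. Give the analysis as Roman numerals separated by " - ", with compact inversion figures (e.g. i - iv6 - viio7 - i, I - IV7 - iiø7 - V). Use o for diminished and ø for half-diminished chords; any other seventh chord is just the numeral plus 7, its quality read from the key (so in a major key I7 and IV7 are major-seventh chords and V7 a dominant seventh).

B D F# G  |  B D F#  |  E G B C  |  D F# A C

I65 - iii - IV65 - V7

B-D-F#-G has root G, degree 1 in G major, so I65.
B-D-F#: minor triad on B = scale degree 3 → iii.
E-G-B-C: major seventh chord on C = scale degree 4 → IV65.
D-F#-A-C: root D is the dominant; dominant seventh chord there is V7.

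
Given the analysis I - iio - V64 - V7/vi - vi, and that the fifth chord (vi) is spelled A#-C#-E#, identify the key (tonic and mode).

C# major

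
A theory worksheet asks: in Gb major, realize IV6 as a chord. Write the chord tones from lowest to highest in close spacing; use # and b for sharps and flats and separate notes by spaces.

Eb Gb Cb

In Gb major, the subdominant is Cb, and the diatonic chord built there is a major triad.
Stacking thirds from Cb gives Cb-Eb-Gb.
The figured bass 6 indicates first inversion, placing the third (Eb) in the bass: Eb-Gb-Cb.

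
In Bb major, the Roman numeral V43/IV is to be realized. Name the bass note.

F

The applied chord V43/IV is rooted on Bb: Bb-D-F-Ab.
The figure 43 means second inversion — the fifth is in the bass.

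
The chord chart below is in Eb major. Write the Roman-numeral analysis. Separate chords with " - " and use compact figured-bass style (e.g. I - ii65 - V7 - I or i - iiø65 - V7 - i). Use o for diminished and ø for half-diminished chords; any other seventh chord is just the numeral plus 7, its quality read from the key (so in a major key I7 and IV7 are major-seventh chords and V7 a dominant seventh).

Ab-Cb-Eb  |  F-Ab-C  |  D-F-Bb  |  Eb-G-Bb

iv - ii - V6 - I

Ab-Cb-Eb: Ab with this quality isn't in the key; it's iv, borrowed from the parallel minor.
F-Ab-C has root F, degree 2 in Eb major, so ii.
D-F-Bb: major triad on Bb = scale degree 5 → V6.
Eb-G-Bb: major triad on Eb = scale degree 1 → I.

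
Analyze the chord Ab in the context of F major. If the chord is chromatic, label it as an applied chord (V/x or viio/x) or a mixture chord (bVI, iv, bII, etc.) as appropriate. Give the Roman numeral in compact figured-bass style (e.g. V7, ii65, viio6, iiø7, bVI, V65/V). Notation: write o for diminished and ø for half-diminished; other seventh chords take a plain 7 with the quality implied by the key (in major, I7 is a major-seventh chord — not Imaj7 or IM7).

The pitches Ab-C-Eb form a major triad rooted on Ab.
Ab is the lowered third degree of F major (diatonic 3 would be A). This is a major triad on the lowered third degree, borrowed from the parallel minor.

bIII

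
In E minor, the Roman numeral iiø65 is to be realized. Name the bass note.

iiø in E minor has root F#; the chord is F#-A-C-E.
The figure 65 means first inversion — the third is in the bass.

A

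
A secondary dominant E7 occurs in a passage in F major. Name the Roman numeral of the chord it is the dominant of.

iii

The chord is a dominant seventh chord on E.
A dominant resolves down a perfect fifth: E → A. In F major, A is scale degree 3, i.e. iii.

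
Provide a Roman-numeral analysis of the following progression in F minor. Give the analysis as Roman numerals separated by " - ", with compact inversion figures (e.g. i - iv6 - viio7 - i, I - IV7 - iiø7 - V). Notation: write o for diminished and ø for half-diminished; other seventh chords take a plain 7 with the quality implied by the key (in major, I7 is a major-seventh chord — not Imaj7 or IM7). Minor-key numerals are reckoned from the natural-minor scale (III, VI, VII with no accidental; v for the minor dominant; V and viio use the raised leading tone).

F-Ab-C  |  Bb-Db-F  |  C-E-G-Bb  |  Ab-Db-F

F-Ab-C: minor triad on F = scale degree 1 → i.
Bb-Db-F has root Bb, degree 4 in F minor, so iv.
C-E-G-Bb: dominant seventh chord on C = scale degree 5 → V7.
Ab-Db-F: root Db is the submediant; major triad there is VI64.

i - iv - V7 - VI64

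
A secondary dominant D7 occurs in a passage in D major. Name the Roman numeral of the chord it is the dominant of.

IV

The chord is a dominant seventh chord on D.
A dominant resolves down a perfect fifth: D → G. In D major, G is scale degree 4, i.e. IV.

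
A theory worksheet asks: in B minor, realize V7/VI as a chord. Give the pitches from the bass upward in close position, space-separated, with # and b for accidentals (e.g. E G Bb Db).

D F# A C

V7/VI is a secondary dominant — the dominant seventh of VI. VI in B minor is G, so the applied chord's root is D, a perfect fifth above.
Building a dominant seventh chord on D gives D-F#-A-C.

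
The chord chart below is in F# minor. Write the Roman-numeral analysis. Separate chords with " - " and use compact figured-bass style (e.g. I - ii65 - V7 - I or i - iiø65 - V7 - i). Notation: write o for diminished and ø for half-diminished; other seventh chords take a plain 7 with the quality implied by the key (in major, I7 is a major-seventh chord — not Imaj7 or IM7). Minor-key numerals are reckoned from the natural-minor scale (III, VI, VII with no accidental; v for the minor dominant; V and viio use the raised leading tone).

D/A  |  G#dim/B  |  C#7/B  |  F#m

VI64 - iio6 - V42 - i

D/A: root D is the submediant; major triad there is VI64.
G#dim/B: diminished triad on G# = scale degree 2 → iio6.
C#7/B: dominant seventh chord on C# = scale degree 5 → V42.
F#m has root F#, degree 1 in F# minor, so i.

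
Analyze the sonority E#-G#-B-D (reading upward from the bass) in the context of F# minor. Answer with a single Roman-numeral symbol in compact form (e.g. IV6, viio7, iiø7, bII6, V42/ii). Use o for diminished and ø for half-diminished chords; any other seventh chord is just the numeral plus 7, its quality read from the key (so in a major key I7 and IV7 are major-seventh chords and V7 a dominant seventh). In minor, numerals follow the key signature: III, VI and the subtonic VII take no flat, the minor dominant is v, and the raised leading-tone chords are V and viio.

viio7

Stacked in thirds the chord is E#-G#-B-D: a fully diminished seventh chord on E#.
E# is scale degree 7 in F# minor, and a fully diminished seventh chord on that degree is written viio7.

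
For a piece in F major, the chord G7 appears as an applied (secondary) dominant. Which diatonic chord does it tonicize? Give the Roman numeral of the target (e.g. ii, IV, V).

The chord is a dominant seventh chord on G.
A dominant resolves down a perfect fifth: G → C. In F major, C is scale degree 5, i.e. V.

V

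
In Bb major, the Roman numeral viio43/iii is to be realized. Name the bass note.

G

The applied chord viio43/iii is rooted on C#: C#-E-G-Bb.
The figure 43 means second inversion — the fifth is in the bass.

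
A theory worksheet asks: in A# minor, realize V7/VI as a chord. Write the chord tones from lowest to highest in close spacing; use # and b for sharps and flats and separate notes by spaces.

C# E# G# B

The slash means an applied dominant: we want the dominant of VI. In A# minor, VI is F# major, and its dominant is built on C#.
Building a dominant seventh chord on C# gives C#-E#-G#-B.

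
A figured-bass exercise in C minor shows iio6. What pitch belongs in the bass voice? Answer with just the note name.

iio in C minor has root D; the chord is D-F-Ab.
The figure 6 means first inversion — the third is in the bass.

F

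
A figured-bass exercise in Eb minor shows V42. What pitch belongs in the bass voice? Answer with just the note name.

Ab

V in Eb minor has root Bb; the chord is Bb-D-F-Ab.
The figure 42 means third inversion — the seventh is in the bass.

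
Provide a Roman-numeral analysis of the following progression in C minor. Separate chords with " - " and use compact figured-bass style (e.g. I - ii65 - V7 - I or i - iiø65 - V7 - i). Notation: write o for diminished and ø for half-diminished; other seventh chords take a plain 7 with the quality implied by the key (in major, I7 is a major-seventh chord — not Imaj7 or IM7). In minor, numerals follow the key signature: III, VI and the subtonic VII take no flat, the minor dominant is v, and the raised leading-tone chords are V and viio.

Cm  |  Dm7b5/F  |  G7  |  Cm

i - iiø65 - V7 - i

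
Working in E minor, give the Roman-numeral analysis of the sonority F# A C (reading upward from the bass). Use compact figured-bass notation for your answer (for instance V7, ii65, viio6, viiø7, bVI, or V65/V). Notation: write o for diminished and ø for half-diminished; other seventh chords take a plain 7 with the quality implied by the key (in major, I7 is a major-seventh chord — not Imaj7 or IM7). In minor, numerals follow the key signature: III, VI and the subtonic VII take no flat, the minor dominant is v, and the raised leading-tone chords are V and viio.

The pitches F#-A-C form a diminished triad rooted on F#.
In E minor, F# is the supertonic; the diatonic diminished triad there is iio.

iio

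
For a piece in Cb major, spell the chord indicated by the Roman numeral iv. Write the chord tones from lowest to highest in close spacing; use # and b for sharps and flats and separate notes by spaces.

Fb Abb Cb

Scale degree 4 in Cb major is Fb; here the chord built on it is altered to a minor triad. iv is the minor subdominant, borrowed from the parallel minor.
So the chord is Fb-Abb-Cb, a minor triad.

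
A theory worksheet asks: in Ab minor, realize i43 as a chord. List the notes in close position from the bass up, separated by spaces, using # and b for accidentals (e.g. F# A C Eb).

In Ab minor, the first degree is Ab, and the diatonic chord built there is a minor seventh chord.
Stacking thirds from Ab gives Ab-Cb-Eb-Gb.
The figured bass 43 indicates second inversion, placing the fifth (Eb) in the bass: Eb-Gb-Ab-Cb.

Eb Gb Ab Cb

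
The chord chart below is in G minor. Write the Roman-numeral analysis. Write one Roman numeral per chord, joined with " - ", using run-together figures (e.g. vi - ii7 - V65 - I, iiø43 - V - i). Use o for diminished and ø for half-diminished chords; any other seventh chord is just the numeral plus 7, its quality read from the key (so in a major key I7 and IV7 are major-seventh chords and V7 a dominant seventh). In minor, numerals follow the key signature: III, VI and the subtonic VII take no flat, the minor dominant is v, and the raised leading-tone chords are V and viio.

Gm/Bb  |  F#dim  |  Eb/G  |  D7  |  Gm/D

Gm/Bb has root G, degree 1 in G minor, so i6.
F#dim has root F#, degree 7 in G minor, so viio.
Eb/G: root Eb is the submediant; major triad there is VI6.
D7: dominant seventh chord on D = scale degree 5 → V7.
Gm/D: root G is the tonic; minor triad there is i64.

i6 - viio - VI6 - V7 - i64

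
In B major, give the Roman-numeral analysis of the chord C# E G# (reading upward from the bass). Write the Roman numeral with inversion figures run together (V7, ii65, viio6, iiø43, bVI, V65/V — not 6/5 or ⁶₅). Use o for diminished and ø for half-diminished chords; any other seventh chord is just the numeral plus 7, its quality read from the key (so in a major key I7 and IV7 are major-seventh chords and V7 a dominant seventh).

The pitches C#-E-G# form a minor triad rooted on C#.
C# is scale degree 2 in B major, and a minor triad on that degree is written ii.

ii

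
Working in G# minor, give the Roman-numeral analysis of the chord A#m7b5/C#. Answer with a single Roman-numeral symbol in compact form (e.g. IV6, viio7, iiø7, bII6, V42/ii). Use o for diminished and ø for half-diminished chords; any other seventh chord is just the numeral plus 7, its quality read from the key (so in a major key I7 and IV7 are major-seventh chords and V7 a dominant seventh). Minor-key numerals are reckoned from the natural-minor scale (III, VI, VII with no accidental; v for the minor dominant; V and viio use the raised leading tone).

The pitches A#-C#-E-G# form a half-diminished seventh chord rooted on A#.
In G# minor, A# is the supertonic; the diatonic half-diminished seventh chord there is iiø7.
With C# in the bass the chord is in first inversion, so the figured bass is 65.

iiø65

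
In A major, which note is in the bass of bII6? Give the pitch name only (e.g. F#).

D

bII in A major has root Bb; the chord is Bb-D-F.
The figure 6 means first inversion — the third is in the bass.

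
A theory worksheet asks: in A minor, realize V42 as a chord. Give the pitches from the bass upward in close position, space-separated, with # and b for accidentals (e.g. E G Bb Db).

D E G# B

In A minor, the fifth degree is E. The dominant is major (leading tone raised), so V is a dominant seventh chord.
That chord is spelled E-G#-B-D.
With the 42 figure the chord is in third inversion; from the bass D upward in close position it reads D-E-G#-B.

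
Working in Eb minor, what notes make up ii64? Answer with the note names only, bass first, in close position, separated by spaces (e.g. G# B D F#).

C F Ab

Scale degree 2 in Eb minor is F; here the chord built on it is altered to a minor triad. ii64 is the minor supertonic, borrowed from the parallel major (the Dorian ii).
So the chord is F-Ab-C.
The figured bass 64 indicates second inversion, placing the fifth (C) in the bass: C-F-Ab.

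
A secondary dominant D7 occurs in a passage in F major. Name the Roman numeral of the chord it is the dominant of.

ii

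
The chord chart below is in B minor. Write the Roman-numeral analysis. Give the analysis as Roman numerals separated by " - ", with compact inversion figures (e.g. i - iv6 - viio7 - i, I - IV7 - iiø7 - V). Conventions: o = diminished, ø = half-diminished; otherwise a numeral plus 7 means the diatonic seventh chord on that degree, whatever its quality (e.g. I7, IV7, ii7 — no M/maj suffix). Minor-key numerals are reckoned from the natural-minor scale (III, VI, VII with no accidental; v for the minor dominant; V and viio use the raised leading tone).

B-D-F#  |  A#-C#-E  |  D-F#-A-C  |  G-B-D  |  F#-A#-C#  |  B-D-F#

i - viio - V7/VI - VI - V - i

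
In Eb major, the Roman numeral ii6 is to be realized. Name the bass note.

Ab

ii in Eb major has root F; the chord is F-Ab-C.
The figure 6 means first inversion — the third is in the bass.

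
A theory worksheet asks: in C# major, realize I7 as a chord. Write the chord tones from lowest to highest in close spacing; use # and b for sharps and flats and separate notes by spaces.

C# E# G# B#

The numeral's case and figure indicate a major seventh chord. In C# major its root, the tonic, is C#.
Stacking thirds from C# gives C#-E#-G#-B#.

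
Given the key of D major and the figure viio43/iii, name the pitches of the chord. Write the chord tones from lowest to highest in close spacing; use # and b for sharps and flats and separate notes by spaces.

B D E# G#

viio43/iii is a secondary leading-tone chord. The target iii is F# in D major; the applied chord is rooted a semitone below, on E#.
Building a fully diminished seventh chord on E# gives E#-G#-B-D.
The figured bass 43 indicates second inversion, placing the fifth (B) in the bass: B-D-E#-G#.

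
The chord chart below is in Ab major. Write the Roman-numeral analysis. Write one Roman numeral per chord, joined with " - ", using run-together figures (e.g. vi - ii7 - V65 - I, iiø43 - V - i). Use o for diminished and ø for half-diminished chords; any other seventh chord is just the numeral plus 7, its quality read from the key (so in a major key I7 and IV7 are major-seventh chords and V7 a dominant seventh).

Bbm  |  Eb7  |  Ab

Bbm: root Bb is the supertonic; minor triad there is ii.
Eb7: dominant seventh chord on Eb = scale degree 5 → V7.
Ab: root Ab is the tonic; major triad there is I.

ii - V7 - I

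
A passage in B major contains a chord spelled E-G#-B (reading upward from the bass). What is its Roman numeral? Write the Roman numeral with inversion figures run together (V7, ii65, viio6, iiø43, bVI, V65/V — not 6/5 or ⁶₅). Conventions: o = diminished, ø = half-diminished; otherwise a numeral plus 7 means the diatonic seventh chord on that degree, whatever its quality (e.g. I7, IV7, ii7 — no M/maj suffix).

IV

The pitches E-G#-B form a major triad rooted on E.
E is scale degree 4 in B major, and a major triad on that degree is written IV.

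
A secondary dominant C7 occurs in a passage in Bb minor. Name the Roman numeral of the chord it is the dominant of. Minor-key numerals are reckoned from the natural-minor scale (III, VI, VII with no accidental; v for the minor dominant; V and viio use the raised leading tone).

The chord is a dominant seventh chord on C.
A dominant resolves down a perfect fifth: C → F. In Bb minor, F is scale degree 5, i.e. V.

V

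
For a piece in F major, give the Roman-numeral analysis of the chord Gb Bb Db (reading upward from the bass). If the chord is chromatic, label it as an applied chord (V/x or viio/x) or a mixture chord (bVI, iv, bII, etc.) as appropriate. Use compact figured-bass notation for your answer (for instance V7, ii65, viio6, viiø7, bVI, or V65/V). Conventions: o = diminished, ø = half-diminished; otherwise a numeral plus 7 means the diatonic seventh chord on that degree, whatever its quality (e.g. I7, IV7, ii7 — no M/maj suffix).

Stacked in thirds the chord is Gb-Bb-Db: a major triad on Gb.
Gb is the lowered second degree of F major (diatonic 2 would be G). This is the Neapolitan chord — a major triad on the lowered second degree.

bII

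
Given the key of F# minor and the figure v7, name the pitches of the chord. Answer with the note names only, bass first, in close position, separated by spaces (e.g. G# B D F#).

In F# minor, scale degree 5 is C#, and the diatonic chord built there is a minor seventh chord.
That chord is spelled C#-E-G#-B.

C# E G# B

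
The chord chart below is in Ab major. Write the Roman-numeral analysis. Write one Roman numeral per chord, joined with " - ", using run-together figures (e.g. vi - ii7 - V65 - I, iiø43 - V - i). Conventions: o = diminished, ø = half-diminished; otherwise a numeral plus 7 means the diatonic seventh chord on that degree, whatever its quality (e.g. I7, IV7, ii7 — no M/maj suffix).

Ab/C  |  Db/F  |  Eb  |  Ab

Ab/C has root Ab, degree 1 in Ab major, so I6.
Db/F: major triad on Db = scale degree 4 → IV6.
Eb: major triad on Eb = scale degree 5 → V.
Ab: root Ab is the tonic; major triad there is I.

I6 - IV6 - V - I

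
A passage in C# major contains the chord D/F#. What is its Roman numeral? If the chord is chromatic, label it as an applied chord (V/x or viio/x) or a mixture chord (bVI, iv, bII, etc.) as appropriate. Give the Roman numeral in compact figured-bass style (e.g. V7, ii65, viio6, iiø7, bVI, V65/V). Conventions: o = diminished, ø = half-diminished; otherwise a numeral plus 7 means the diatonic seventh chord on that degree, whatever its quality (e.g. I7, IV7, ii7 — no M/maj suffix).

bII6

Stacked in thirds the chord is D-F#-A: a major triad on D.
D is the lowered second degree of C# major (diatonic 2 would be D#). This is the Neapolitan sixth — a major triad on the lowered second degree, here in its customary first inversion.
With F# in the bass the chord is in first inversion, so the figured bass is 6.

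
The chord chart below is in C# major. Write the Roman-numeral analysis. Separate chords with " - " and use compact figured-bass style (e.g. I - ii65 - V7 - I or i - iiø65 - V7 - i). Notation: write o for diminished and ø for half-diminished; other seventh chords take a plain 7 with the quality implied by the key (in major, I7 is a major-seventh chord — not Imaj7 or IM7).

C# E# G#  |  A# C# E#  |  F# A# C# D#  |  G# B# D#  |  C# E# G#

I - vi - ii65 - V - I

C#-E#-G#: major triad on C# = scale degree 1 → I.
A#-C#-E# has root A#, degree 6 in C# major, so vi.
F#-A#-C#-D#: root D# is the supertonic; minor seventh chord there is ii65.
G#-B#-D# has root G#, degree 5 in C# major, so V.
C#-E#-G#: major triad on C# = scale degree 1 → I.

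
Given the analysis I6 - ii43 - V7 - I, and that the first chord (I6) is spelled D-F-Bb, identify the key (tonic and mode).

Bb major

The anchor chord is a major triad on Bb, labeled I6.
If Bb is scale degree 1 and the mode makes that degree carry a major triad, the tonic is Bb and the mode is major.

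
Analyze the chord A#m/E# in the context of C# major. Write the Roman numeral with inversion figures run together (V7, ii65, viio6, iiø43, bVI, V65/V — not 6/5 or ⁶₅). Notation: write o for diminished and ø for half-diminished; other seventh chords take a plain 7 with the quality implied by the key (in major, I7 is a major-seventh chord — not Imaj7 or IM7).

vi64

The pitches A#-C#-E# form a minor triad rooted on A#.
In C# major, A# is the submediant; the diatonic minor triad there is vi.
With E# in the bass the chord is in second inversion, so the figured bass is 64.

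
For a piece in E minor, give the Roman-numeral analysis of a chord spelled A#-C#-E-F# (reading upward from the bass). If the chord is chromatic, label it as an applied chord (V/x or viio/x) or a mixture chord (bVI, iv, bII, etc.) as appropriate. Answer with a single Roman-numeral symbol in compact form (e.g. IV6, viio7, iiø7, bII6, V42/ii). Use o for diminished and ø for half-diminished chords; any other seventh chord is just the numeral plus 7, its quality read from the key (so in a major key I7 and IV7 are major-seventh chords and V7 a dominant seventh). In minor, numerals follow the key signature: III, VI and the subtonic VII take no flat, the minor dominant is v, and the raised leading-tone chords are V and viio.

V65/V

The pitches F#-A#-C#-E form a dominant seventh chord rooted on F#.
F# is not a diatonic chord root with this quality in E minor, but it lies a perfect fifth above B (V), so the chord functions as an applied dominant of V.
With A# in the bass the chord is in first inversion, so the figured bass is 65.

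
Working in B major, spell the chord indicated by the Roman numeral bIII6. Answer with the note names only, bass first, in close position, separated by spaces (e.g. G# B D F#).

bIII6 is a major triad on the lowered third degree, borrowed from the parallel minor. In B major that root is D.
So the chord is D-F#-A, a major triad.
With the 6 figure the chord is in first inversion; from the bass F# upward in close position it reads F#-A-D.

F# A D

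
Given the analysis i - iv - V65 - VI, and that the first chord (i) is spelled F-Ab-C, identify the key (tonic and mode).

F minor

i is given as F-Ab-C — a minor triad with root F.
If F is scale degree 1 and the mode makes that degree carry a minor triad, the tonic is F and the mode is minor.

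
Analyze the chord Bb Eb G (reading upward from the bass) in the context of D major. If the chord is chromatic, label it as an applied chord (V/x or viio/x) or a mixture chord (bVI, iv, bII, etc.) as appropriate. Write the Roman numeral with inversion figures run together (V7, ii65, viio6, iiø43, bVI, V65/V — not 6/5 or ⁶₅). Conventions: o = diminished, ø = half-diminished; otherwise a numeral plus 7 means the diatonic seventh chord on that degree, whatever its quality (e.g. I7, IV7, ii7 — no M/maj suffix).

The pitches Eb-G-Bb form a major triad rooted on Eb.
Eb is the lowered second degree of D major (diatonic 2 would be E). This is the Neapolitan chord — a major triad on the lowered second degree.
With Bb in the bass the chord is in second inversion, so the figured bass is 64.

bII64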